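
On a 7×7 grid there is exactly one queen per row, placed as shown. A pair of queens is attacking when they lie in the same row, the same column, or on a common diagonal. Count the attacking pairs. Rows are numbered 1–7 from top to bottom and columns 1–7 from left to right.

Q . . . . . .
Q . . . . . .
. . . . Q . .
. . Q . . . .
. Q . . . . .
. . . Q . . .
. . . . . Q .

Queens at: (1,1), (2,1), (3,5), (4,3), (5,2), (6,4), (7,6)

5

Same column: (1,1)–(2,1) (column 1).
Same diagonal: (2,1)–(4,3) (|2−4| = |1−3| = 2); (2,1)–(7,6) (|2−7| = |1−6| = 5); (4,3)–(5,2) (|4−5| = |3−2| = 1); (4,3)–(7,6) (|4−7| = |3−6| = 3).
Total attacking pairs: 5.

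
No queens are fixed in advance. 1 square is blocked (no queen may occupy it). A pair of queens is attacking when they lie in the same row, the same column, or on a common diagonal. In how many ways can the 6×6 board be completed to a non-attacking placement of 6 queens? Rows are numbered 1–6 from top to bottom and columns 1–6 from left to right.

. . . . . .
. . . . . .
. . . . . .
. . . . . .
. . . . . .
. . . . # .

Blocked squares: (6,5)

Branch on row 1: col 1 → 0; col 2 → 0; col 3 → 1; col 4 → 1; col 5 → 1; col 6 → 0.
Sum: 0 + 0 + 1 + 1 + 1 + 0 = 3.

3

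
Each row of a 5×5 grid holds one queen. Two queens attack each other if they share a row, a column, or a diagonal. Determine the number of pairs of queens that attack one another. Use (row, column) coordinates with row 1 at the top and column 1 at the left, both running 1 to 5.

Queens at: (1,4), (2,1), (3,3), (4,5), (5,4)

3

Same column: (1,4)–(5,4) (column 4).
Same diagonal: (2,1)–(5,4) (|2−5| = |1−4| = 3); (4,5)–(5,4) (|4−5| = |5−4| = 1).
Total attacking pairs: 3.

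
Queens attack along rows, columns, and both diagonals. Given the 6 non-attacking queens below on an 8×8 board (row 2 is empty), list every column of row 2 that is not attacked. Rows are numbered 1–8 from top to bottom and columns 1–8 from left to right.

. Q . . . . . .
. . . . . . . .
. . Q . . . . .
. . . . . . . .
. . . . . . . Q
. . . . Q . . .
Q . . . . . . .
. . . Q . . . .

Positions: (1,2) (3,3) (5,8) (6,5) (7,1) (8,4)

columns 7

(1,2) attacks row 2 at column 2 and diagonals 1, 3.
(3,3) attacks row 2 at column 3 and diagonals 2, 4.
(5,8) attacks row 2 at column 8 and diagonals 5.
(6,5) attacks row 2 at column 5 and diagonals 1.
(7,1) attacks row 2 at column 1 and diagonals 6.
(8,4) attacks row 2 at column 4.
Attacked columns: {1, 2, 3, 4, 5, 6, 8}. Safe: {7}.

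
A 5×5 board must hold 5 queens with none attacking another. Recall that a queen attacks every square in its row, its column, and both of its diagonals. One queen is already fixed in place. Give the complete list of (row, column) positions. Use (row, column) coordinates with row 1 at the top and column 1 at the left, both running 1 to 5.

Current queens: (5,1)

Row 1: attacked by (5,1)→{1,5}. Safe: 2, 3, 4. Place at column 3.
Row 2: attacked by (1,3)→{2,3,4}; (5,1)→{1,4}. Safe: 5. Place at column 5.
Row 3: attacked by (1,3)→{1,3,5}; (2,5)→{4,5}; (5,1)→{1,3}. Safe: 2. Place at column 2.
Row 4: attacked by (1,3)→{3}; (2,5)→{3,5}; (3,2)→{1,2,3}; (5,1)→{1,2}. Safe: 4. Place at column 4.
Columns [3, 5, 2, 4, 1], r−c [-2, -3, 1, 0, 4], r+c [4, 7, 5, 8, 6] are all distinct, so no two queens attack.

(1,3) (2,5) (3,2) (4,4) (5,1)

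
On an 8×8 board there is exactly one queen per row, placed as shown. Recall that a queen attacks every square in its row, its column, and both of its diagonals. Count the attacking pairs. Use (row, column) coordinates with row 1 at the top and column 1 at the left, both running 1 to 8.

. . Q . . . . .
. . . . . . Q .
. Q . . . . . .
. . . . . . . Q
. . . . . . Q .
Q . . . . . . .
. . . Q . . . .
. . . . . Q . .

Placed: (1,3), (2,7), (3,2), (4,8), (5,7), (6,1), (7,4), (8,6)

3

Same column: (2,7)–(5,7) (column 7).
Same diagonal: (1,3)–(5,7) (|1−5| = |3−7| = 4); (4,8)–(5,7) (|4−5| = |8−7| = 1).
Total attacking pairs: 3.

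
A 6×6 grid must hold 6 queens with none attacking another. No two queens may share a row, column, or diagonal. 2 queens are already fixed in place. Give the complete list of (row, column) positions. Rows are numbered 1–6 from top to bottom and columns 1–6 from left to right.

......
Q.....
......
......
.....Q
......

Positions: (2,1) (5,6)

(1,4) (2,1) (3,5) (4,2) (5,6) (6,3)

Row 1: attacked by (2,1)→{1,2}; (5,6)→{2,6}. Safe: 3, 4, 5. Place at column 4.
Row 3: attacked by (1,4)→{2,4,6}; (2,1)→{1,2}; (5,6)→{4,6}. Safe: 3, 5. Place at column 5.
Row 4: attacked by (1,4)→{1,4}; (2,1)→{1,3}; (3,5)→{4,5,6}; (5,6)→{5,6}. Safe: 2. Place at column 2.
Row 6: attacked by (1,4)→{4}; (2,1)→{1,5}; (3,5)→{2,5}; (4,2)→{2,4}; (5,6)→{5,6}. Safe: 3. Place at column 3.
Columns [4, 1, 5, 2, 6, 3], r−c [-3, 1, -2, 2, -1, 3], r+c [5, 3, 8, 6, 11, 9] are all distinct, so no two queens attack.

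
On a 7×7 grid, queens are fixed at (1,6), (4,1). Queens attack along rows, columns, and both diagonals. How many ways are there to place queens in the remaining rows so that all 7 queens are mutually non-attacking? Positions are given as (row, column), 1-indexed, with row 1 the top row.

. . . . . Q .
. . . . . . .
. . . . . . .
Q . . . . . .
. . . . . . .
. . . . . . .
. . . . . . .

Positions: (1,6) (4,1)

2

Branch on row 2: col 2 → 1; col 4 → 1.
Sum: 1 + 1 = 2.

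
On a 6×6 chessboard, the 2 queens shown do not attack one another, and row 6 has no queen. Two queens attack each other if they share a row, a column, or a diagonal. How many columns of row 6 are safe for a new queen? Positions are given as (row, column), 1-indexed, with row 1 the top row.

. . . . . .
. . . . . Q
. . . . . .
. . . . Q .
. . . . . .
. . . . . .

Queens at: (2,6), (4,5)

2

(2,6) attacks row 6 at column 6 and diagonals 2.
(4,5) attacks row 6 at column 5 and diagonals 3.
Attacked columns: {2, 3, 5, 6}. Safe: {1, 4}.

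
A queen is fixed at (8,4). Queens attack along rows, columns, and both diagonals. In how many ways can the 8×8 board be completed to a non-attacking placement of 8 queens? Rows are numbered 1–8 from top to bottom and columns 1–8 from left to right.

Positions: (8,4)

18

Branch on row 1: col 1 → 1; col 2 → 3; col 3 → 3; col 5 → 3; col 6 → 4; col 7 → 3; col 8 → 1.
Sum: 1 + 3 + 3 + 3 + 4 + 3 + 1 = 18.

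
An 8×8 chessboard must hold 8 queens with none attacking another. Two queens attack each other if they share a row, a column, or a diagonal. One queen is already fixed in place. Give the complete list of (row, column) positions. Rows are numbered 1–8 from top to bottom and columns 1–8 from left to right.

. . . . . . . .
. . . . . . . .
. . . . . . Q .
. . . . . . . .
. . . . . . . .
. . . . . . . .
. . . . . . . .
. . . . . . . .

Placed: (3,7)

(1,4) (2,2) (3,7) (4,5) (5,1) (6,8) (7,6) (8,3)

Row 1: attacked by (3,7)→{5,7}. Safe: 1, 2, 3, 4, 6, 8. Place at column 4.
Row 2: attacked by (1,4)→{3,4,5}; (3,7)→{6,7,8}. Safe: 1, 2. Place at column 2.
Row 4: attacked by (1,4)→{1,4,7}; (2,2)→{2,4}; (3,7)→{6,7,8}. Safe: 3, 5. Place at column 5.
Row 5: attacked by (1,4)→{4,8}; (2,2)→{2,5}; (3,7)→{5,7}; (4,5)→{4,5,6}. Safe: 1, 3. Place at column 1.
Row 6: attacked by (1,4)→{4}; (2,2)→{2,6}; (3,7)→{4,7}; (4,5)→{3,5,7}; (5,1)→{1,2}. Safe: 8. Place at column 8.
Row 7: attacked by (1,4)→{4}; (2,2)→{2,7}; (3,7)→{3,7}; (4,5)→{2,5,8}; (5,1)→{1,3}; (6,8)→{7,8}. Safe: 6. Place at column 6.
Row 8: attacked by (1,4)→{4}; (2,2)→{2,8}; (3,7)→{2,7}; (4,5)→{1,5}; (5,1)→{1,4}; (6,8)→{6,8}; (7,6)→{5,6,7}. Safe: 3. Place at column 3.
Columns [4, 2, 7, 5, 1, 8, 6, 3], r−c [-3, 0, -4, -1, 4, -2, 1, 5], r+c [5, 4, 10, 9, 6, 14, 13, 11] are all distinct, so no two queens attack.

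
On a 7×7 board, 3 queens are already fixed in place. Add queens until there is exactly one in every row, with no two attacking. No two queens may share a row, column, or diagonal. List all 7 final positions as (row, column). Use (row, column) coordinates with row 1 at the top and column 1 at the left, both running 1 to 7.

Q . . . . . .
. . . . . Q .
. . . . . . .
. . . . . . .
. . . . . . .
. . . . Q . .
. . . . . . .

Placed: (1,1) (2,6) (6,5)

Row 3: attacked by (1,1)→{1,3}; (2,6)→{5,6,7}; (6,5)→{2,5}. Safe: 4. Place at column 4.
Row 4: attacked by (1,1)→{1,4}; (2,6)→{4,6}; (3,4)→{3,4,5}; (6,5)→{3,5,7}. Safe: 2. Place at column 2.
Row 5: attacked by (1,1)→{1,5}; (2,6)→{3,6}; (3,4)→{2,4,6}; (4,2)→{1,2,3}; (6,5)→{4,5,6}. Safe: 7. Place at column 7.
Row 7: attacked by (1,1)→{1,7}; (2,6)→{1,6}; (3,4)→{4}; (4,2)→{2,5}; (5,7)→{5,7}; (6,5)→{4,5,6}. Safe: 3. Place at column 3.
Columns [1, 6, 4, 2, 7, 5, 3], r−c [0, -4, -1, 2, -2, 1, 4], r+c [2, 8, 7, 6, 12, 11, 10] are all distinct, so no two queens attack.

(1,1) (2,6) (3,4) (4,2) (5,7) (6,5) (7,3)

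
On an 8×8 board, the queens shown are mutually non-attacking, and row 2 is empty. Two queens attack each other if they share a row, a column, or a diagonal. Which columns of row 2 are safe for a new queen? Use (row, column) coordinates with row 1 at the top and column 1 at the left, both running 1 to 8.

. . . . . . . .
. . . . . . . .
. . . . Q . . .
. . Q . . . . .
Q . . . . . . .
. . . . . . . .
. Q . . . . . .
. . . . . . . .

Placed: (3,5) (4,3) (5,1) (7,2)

columns 8

(3,5) attacks row 2 at column 5 and diagonals 4, 6.
(4,3) attacks row 2 at column 3 and diagonals 1, 5.
(5,1) attacks row 2 at column 1 and diagonals 4.
(7,2) attacks row 2 at column 2 and diagonals 7.
Attacked columns: {1, 2, 3, 4, 5, 6, 7}. Safe: {8}.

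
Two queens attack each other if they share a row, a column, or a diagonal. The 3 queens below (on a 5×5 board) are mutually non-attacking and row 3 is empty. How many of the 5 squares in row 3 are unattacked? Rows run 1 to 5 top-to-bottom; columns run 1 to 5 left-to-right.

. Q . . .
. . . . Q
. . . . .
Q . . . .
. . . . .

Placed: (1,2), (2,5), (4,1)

1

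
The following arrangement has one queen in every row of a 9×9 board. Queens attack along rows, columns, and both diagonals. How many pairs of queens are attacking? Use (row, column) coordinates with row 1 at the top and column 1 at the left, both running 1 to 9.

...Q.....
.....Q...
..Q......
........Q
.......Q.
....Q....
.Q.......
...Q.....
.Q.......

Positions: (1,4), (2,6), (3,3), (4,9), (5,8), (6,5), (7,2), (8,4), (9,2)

Same column: (1,4)–(8,4) (column 4); (7,2)–(9,2) (column 2).
Same diagonal: (1,4)–(5,8) (|1−5| = |4−8| = 4); (4,9)–(5,8) (|4−5| = |9−8| = 1); (6,5)–(9,2) (|6−9| = |5−2| = 3).
Total attacking pairs: 5.

5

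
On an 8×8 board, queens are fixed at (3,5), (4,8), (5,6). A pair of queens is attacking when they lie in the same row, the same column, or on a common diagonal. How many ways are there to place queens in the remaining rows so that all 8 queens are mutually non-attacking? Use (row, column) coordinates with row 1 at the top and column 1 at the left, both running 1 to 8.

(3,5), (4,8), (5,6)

Branch on row 1: col 1 → 0; col 4 → 2.
Sum: 0 + 2 = 2.

2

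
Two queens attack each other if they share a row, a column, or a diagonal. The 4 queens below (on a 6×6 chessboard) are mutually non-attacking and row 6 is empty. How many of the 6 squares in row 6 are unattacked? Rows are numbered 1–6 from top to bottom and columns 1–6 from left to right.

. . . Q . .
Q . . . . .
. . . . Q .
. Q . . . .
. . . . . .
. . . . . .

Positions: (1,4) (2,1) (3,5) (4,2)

2

(1,4) attacks row 6 at column 4.
(2,1) attacks row 6 at column 1 and diagonals 5.
(3,5) attacks row 6 at column 5 and diagonals 2.
(4,2) attacks row 6 at column 2 and diagonals 4.
Attacked columns: {1, 2, 4, 5}. Safe: {3, 6}.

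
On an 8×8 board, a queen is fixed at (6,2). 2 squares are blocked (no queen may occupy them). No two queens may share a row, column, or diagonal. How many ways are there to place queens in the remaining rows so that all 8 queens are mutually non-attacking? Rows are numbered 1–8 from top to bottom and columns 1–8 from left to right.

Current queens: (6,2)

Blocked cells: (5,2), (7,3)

14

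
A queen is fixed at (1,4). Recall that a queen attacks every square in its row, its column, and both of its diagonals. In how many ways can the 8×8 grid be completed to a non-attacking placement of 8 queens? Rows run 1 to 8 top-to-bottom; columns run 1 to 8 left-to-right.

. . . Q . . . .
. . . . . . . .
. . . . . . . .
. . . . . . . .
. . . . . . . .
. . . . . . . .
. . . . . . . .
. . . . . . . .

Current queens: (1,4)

Branch on row 2: col 1 → 2; col 2 → 6; col 6 → 3; col 7 → 4; col 8 → 3.
Sum: 2 + 6 + 3 + 4 + 3 = 18.

18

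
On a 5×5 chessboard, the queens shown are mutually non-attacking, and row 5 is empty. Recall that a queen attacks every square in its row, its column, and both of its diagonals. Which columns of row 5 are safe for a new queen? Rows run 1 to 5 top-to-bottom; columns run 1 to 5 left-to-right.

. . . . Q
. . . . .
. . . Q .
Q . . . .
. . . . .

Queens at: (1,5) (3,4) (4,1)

(1,5) attacks row 5 at column 5 and diagonals 1.
(3,4) attacks row 5 at column 4 and diagonals 2.
(4,1) attacks row 5 at column 1 and diagonals 2.
Attacked columns: {1, 2, 4, 5}. Safe: {3}.

columns 3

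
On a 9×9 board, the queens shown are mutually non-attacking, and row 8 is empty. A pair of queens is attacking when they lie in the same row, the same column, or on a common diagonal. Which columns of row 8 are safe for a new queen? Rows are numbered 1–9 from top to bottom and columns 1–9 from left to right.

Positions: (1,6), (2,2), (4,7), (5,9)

(1,6) attacks row 8 at column 6.
(2,2) attacks row 8 at column 2 and diagonals 8.
(4,7) attacks row 8 at column 7 and diagonals 3.
(5,9) attacks row 8 at column 9 and diagonals 6.
Attacked columns: {2, 3, 6, 7, 8, 9}. Safe: {1, 4, 5}.

columns 1, 4, 5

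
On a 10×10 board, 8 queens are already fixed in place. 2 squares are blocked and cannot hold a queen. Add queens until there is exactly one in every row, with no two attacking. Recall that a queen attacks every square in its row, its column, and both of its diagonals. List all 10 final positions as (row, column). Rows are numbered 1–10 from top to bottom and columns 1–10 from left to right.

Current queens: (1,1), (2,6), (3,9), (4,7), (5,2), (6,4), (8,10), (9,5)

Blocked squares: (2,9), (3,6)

(1,1) (2,6) (3,9) (4,7) (5,2) (6,4) (7,8) (8,10) (9,5) (10,3)

Row 7: attacked by (1,1)→{1,7}; (2,6)→{1,6}; (3,9)→{5,9}; (4,7)→{4,7,10}; (5,2)→{2,4}; (6,4)→{3,4,5}; (8,10)→{9,10}; (9,5)→{3,5,7}. Safe: 8. Place at column 8.
Row 10: attacked by (1,1)→{1,10}; (2,6)→{6}; (3,9)→{2,9}; (4,7)→{1,7}; (5,2)→{2,7}; (6,4)→{4,8}; (7,8)→{5,8}; (8,10)→{8,10}; (9,5)→{4,5,6}. Safe: 3. Place at column 3.
Columns [1, 6, 9, 7, 2, 4, 8, 10, 5, 3], r−c [0, -4, -6, -3, 3, 2, -1, -2, 4, 7], r+c [2, 8, 12, 11, 7, 10, 15, 18, 14, 13] are all distinct, so no two queens attack.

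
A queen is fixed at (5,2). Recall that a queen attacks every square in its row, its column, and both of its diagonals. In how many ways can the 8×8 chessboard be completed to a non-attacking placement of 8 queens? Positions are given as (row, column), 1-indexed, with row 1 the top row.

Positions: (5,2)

Branch on row 1: col 1 → 1; col 3 → 0; col 4 → 3; col 5 → 3; col 7 → 0; col 8 → 1.
Sum: 1 + 0 + 3 + 3 + 0 + 1 = 8.

8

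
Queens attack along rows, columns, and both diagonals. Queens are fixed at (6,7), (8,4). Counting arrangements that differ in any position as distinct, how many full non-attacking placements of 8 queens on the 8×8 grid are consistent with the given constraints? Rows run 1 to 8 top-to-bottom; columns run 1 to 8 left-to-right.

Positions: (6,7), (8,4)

Branch on row 1: col 1 → 1; col 3 → 1; col 5 → 1; col 6 → 0; col 8 → 0.
Sum: 1 + 1 + 1 + 0 + 0 = 3.

3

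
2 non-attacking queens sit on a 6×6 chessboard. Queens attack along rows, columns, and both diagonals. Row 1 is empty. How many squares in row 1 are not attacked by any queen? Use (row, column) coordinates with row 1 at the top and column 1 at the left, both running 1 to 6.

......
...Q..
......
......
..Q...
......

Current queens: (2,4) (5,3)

3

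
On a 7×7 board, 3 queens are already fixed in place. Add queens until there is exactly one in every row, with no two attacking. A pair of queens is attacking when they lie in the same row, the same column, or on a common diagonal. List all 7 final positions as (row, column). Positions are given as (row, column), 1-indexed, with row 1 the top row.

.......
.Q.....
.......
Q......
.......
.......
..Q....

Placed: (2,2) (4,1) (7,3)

(1,6) (2,2) (3,5) (4,1) (5,4) (6,7) (7,3)

Row 1: attacked by (2,2)→{1,2,3}; (4,1)→{1,4}; (7,3)→{3}. Safe: 5, 6, 7. Place at column 6.
Row 3: attacked by (1,6)→{4,6}; (2,2)→{1,2,3}; (4,1)→{1,2}; (7,3)→{3,7}. Safe: 5. Place at column 5.
Row 5: attacked by (1,6)→{2,6}; (2,2)→{2,5}; (3,5)→{3,5,7}; (4,1)→{1,2}; (7,3)→{1,3,5}. Safe: 4. Place at column 4.
Row 6: attacked by (1,6)→{1,6}; (2,2)→{2,6}; (3,5)→{2,5}; (4,1)→{1,3}; (5,4)→{3,4,5}; (7,3)→{2,3,4}. Safe: 7. Place at column 7.
Columns [6, 2, 5, 1, 4, 7, 3], r−c [-5, 0, -2, 3, 1, -1, 4], r+c [7, 4, 8, 5, 9, 13, 10] are all distinct, so no two queens attack.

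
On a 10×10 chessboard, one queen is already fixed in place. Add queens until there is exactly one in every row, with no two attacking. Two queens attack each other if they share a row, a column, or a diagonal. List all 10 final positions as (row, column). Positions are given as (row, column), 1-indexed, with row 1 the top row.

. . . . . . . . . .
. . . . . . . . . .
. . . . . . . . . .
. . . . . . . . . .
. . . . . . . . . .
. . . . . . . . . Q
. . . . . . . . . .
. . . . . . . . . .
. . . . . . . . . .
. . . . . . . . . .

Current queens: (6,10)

Row 1: attacked by (6,10)→{5,10}. Safe: 1, 2, 3, 4, 6, 7, 8, 9. Place at column 2.
Row 2: attacked by (1,2)→{1,2,3}; (6,10)→{6,10}. Safe: 4, 5, 7, 8, 9. Place at column 7.
Row 3: attacked by (1,2)→{2,4}; (2,7)→{6,7,8}; (6,10)→{7,10}. Safe: 1, 3, 5, 9. Place at column 9.
Row 4: attacked by (1,2)→{2,5}; (2,7)→{5,7,9}; (3,9)→{8,9,10}; (6,10)→{8,10}. Safe: 1, 3, 4, 6. Place at column 3.
Row 5: attacked by (1,2)→{2,6}; (2,7)→{4,7,10}; (3,9)→{7,9}; (4,3)→{2,3,4}; (6,10)→{9,10}. Safe: 1, 5, 8. Place at column 8.
Row 7: attacked by (1,2)→{2,8}; (2,7)→{2,7}; (3,9)→{5,9}; (4,3)→{3,6}; (5,8)→{6,8,10}; (6,10)→{9,10}. Safe: 1, 4. Place at column 4.
Row 8: attacked by (1,2)→{2,9}; (2,7)→{1,7}; (3,9)→{4,9}; (4,3)→{3,7}; (5,8)→{5,8}; (6,10)→{8,10}; (7,4)→{3,4,5}. Safe: 6. Place at column 6.
Row 9: attacked by (1,2)→{2,10}; (2,7)→{7}; (3,9)→{3,9}; (4,3)→{3,8}; (5,8)→{4,8}; (6,10)→{7,10}; (7,4)→{2,4,6}; (8,6)→{5,6,7}. Safe: 1. Place at column 1.
Row 10: attacked by (1,2)→{2}; (2,7)→{7}; (3,9)→{2,9}; (4,3)→{3,9}; (5,8)→{3,8}; (6,10)→{6,10}; (7,4)→{1,4,7}; (8,6)→{4,6,8}; (9,1)→{1,2}. Safe: 5. Place at column 5.
Columns [2, 7, 9, 3, 8, 10, 4, 6, 1, 5], r−c [-1, -5, -6, 1, -3, -4, 3, 2, 8, 5], r+c [3, 9, 12, 7, 13, 16, 11, 14, 10, 15] are all distinct, so no two queens attack.

(1,2) (2,7) (3,9) (4,3) (5,8) (6,10) (7,4) (8,6) (9,1) (10,5)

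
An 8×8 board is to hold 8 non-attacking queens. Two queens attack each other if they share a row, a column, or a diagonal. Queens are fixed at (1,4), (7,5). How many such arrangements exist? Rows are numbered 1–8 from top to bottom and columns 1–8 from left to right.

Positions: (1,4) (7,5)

Branch on row 2: col 1 → 0; col 2 → 2; col 6 → 1; col 7 → 0; col 8 → 0.
Sum: 0 + 2 + 1 + 0 + 0 = 3.

3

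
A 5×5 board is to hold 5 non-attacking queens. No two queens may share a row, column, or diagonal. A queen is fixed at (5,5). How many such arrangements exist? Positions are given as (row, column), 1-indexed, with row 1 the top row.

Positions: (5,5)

Branch on row 1: col 2 → 1; col 3 → 1; col 4 → 0.
Sum: 1 + 1 + 0 = 2.

2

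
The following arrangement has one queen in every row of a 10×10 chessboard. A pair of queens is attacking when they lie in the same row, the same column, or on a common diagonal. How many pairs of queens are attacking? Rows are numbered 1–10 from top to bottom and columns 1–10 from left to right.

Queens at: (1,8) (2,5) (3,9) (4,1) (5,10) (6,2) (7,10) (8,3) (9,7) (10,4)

2

Same column: (5,10)–(7,10) (column 10).
Same diagonal: (2,5)–(7,10) (|2−7| = |5−10| = 5).
Total attacking pairs: 2.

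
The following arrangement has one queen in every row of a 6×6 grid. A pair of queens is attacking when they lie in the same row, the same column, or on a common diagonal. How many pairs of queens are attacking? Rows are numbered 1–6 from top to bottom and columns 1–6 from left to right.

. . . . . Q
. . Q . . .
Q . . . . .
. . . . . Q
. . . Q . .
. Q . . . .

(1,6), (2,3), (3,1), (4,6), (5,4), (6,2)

1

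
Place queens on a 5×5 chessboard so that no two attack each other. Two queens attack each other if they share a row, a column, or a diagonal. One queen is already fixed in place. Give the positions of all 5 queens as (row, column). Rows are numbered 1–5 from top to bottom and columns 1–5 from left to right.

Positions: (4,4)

Row 1: attacked by (4,4)→{1,4}. Safe: 2, 3, 5. Place at column 3.
Row 2: attacked by (1,3)→{2,3,4}; (4,4)→{2,4}. Safe: 1, 5. Place at column 5.
Row 3: attacked by (1,3)→{1,3,5}; (2,5)→{4,5}; (4,4)→{3,4,5}. Safe: 2. Place at column 2.
Row 5: attacked by (1,3)→{3}; (2,5)→{2,5}; (3,2)→{2,4}; (4,4)→{3,4,5}. Safe: 1. Place at column 1.
Columns [3, 5, 2, 4, 1], r−c [-2, -3, 1, 0, 4], r+c [4, 7, 5, 8, 6] are all distinct, so no two queens attack.

(1,3) (2,5) (3,2) (4,4) (5,1)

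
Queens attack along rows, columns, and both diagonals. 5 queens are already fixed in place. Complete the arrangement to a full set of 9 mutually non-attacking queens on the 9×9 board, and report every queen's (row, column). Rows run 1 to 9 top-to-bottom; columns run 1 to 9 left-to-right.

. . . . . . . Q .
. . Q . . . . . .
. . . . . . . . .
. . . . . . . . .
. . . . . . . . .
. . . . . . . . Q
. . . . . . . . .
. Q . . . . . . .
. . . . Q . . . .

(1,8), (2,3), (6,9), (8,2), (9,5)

Row 3: attacked by (1,8)→{6,8}; (2,3)→{2,3,4}; (6,9)→{6,9}; (8,2)→{2,7}; (9,5)→{5}. Safe: 1. Place at column 1.
Row 4: attacked by (1,8)→{5,8}; (2,3)→{1,3,5}; (3,1)→{1,2}; (6,9)→{7,9}; (8,2)→{2,6}; (9,5)→{5}. Safe: 4. Place at column 4.
Row 5: attacked by (1,8)→{4,8}; (2,3)→{3,6}; (3,1)→{1,3}; (4,4)→{3,4,5}; (6,9)→{8,9}; (8,2)→{2,5}; (9,5)→{1,5,9}. Safe: 7. Place at column 7.
Row 7: attacked by (1,8)→{2,8}; (2,3)→{3,8}; (3,1)→{1,5}; (4,4)→{1,4,7}; (5,7)→{5,7,9}; (6,9)→{8,9}; (8,2)→{1,2,3}; (9,5)→{3,5,7}. Safe: 6. Place at column 6.
Columns [8, 3, 1, 4, 7, 9, 6, 2, 5], r−c [-7, -1, 2, 0, -2, -3, 1, 6, 4], r+c [9, 5, 4, 8, 12, 15, 13, 10, 14] are all distinct, so no two queens attack.

(1,8) (2,3) (3,1) (4,4) (5,7) (6,9) (7,6) (8,2) (9,5)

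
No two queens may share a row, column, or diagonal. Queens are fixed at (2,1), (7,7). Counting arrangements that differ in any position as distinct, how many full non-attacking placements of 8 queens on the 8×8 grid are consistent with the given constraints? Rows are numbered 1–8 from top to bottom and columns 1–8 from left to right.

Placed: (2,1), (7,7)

Branch on row 1: col 3 → 0; col 4 → 1; col 5 → 1; col 6 → 1; col 8 → 0.
Sum: 0 + 1 + 1 + 1 + 0 = 3.

3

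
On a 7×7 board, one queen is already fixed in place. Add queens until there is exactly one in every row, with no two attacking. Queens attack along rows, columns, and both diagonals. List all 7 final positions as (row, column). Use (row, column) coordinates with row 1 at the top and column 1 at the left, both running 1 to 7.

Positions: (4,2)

(1,3) (2,1) (3,6) (4,2) (5,5) (6,7) (7,4)

Row 1: attacked by (4,2)→{2,5}. Safe: 1, 3, 4, 6, 7. Place at column 3.
Row 2: attacked by (1,3)→{2,3,4}; (4,2)→{2,4}. Safe: 1, 5, 6, 7. Place at column 1.
Row 3: attacked by (1,3)→{1,3,5}; (2,1)→{1,2}; (4,2)→{1,2,3}. Safe: 4, 6, 7. Place at column 6.
Row 5: attacked by (1,3)→{3,7}; (2,1)→{1,4}; (3,6)→{4,6}; (4,2)→{1,2,3}. Safe: 5. Place at column 5.
Row 6: attacked by (1,3)→{3}; (2,1)→{1,5}; (3,6)→{3,6}; (4,2)→{2,4}; (5,5)→{4,5,6}. Safe: 7. Place at column 7.
Row 7: attacked by (1,3)→{3}; (2,1)→{1,6}; (3,6)→{2,6}; (4,2)→{2,5}; (5,5)→{3,5,7}; (6,7)→{6,7}. Safe: 4. Place at column 4.
Columns [3, 1, 6, 2, 5, 7, 4], r−c [-2, 1, -3, 2, 0, -1, 3], r+c [4, 3, 9, 6, 10, 13, 11] are all distinct, so no two queens attack.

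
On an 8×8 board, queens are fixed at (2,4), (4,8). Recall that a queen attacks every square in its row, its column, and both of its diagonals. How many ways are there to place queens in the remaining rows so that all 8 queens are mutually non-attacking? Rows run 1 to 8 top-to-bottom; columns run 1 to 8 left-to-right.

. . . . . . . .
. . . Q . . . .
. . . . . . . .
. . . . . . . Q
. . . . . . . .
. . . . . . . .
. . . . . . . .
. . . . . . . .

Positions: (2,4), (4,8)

3

Branch on row 1: col 1 → 0; col 2 → 1; col 6 → 1; col 7 → 1.
Sum: 0 + 1 + 1 + 1 = 3.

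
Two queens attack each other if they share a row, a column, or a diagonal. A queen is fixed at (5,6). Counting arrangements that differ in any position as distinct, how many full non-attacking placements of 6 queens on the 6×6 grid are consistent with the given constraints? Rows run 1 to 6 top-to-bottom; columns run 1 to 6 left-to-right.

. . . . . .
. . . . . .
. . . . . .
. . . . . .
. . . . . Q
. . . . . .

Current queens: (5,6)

Branch on row 1: col 1 → 0; col 3 → 0; col 4 → 1; col 5 → 0.
Sum: 0 + 0 + 1 + 0 = 1.

1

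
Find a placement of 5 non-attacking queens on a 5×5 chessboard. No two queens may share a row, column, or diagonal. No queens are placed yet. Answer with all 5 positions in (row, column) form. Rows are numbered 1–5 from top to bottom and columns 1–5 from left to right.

(1,4) (2,2) (3,5) (4,3) (5,1)

Row 1: Safe: 1, 2, 3, 4, 5. Place at column 4.
Row 2: attacked by (1,4)→{3,4,5}. Safe: 1, 2. Place at column 2.
Row 3: attacked by (1,4)→{2,4}; (2,2)→{1,2,3}. Safe: 5. Place at column 5.
Row 4: attacked by (1,4)→{1,4}; (2,2)→{2,4}; (3,5)→{4,5}. Safe: 3. Place at column 3.
Row 5: attacked by (1,4)→{4}; (2,2)→{2,5}; (3,5)→{3,5}; (4,3)→{2,3,4}. Safe: 1. Place at column 1.
Columns [4, 2, 5, 3, 1], r−c [-3, 0, -2, 1, 4], r+c [5, 4, 8, 7, 6] are all distinct, so no two queens attack.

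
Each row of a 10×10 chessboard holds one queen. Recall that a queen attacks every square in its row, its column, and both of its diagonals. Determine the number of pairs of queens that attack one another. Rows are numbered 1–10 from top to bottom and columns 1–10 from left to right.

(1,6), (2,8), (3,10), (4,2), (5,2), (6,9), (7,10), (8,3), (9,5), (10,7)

Same column: (3,10)–(7,10) (column 10); (4,2)–(5,2) (column 2).
Same diagonal: (1,6)–(5,2) (|1−5| = |6−2| = 4); (5,2)–(10,7) (|5−10| = |2−7| = 5); (6,9)–(7,10) (|6−7| = |9−10| = 1); (7,10)–(10,7) (|7−10| = |10−7| = 3).
Total attacking pairs: 6.

6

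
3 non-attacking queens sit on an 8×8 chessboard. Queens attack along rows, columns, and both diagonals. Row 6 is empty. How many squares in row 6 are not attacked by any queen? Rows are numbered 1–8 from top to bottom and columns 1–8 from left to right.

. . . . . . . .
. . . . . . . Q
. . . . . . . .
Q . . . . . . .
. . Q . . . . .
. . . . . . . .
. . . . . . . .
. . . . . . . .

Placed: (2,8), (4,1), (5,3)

(2,8) attacks row 6 at column 8 and diagonals 4.
(4,1) attacks row 6 at column 1 and diagonals 3.
(5,3) attacks row 6 at column 3 and diagonals 2, 4.
Attacked columns: {1, 2, 3, 4, 8}. Safe: {5, 6, 7}.

3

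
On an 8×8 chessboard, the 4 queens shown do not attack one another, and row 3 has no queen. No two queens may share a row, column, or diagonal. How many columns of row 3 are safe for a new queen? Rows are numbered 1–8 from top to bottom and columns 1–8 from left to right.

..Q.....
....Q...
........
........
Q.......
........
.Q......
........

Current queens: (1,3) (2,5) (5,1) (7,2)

(1,3) attacks row 3 at column 3 and diagonals 1, 5.
(2,5) attacks row 3 at column 5 and diagonals 4, 6.
(5,1) attacks row 3 at column 1 and diagonals 3.
(7,2) attacks row 3 at column 2 and diagonals 6.
Attacked columns: {1, 2, 3, 4, 5, 6}. Safe: {7, 8}.

2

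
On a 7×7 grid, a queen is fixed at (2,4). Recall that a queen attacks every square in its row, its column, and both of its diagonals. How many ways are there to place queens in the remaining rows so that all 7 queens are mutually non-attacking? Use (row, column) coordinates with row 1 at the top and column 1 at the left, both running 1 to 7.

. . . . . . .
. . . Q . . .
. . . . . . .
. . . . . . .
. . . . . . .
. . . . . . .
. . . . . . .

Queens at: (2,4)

Branch on row 1: col 1 → 1; col 2 → 2; col 6 → 2; col 7 → 1.
Sum: 1 + 2 + 2 + 1 = 6.

6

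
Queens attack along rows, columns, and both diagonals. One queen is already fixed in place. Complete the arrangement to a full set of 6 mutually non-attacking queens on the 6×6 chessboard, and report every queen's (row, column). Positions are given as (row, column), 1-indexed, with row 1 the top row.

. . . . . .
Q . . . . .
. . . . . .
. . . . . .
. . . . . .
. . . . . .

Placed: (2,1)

(1,4) (2,1) (3,5) (4,2) (5,6) (6,3)

Row 1: attacked by (2,1)→{1,2}. Safe: 3, 4, 5, 6. Place at column 4.
Row 3: attacked by (1,4)→{2,4,6}; (2,1)→{1,2}. Safe: 3, 5. Place at column 5.
Row 4: attacked by (1,4)→{1,4}; (2,1)→{1,3}; (3,5)→{4,5,6}. Safe: 2. Place at column 2.
Row 5: attacked by (1,4)→{4}; (2,1)→{1,4}; (3,5)→{3,5}; (4,2)→{1,2,3}. Safe: 6. Place at column 6.
Row 6: attacked by (1,4)→{4}; (2,1)→{1,5}; (3,5)→{2,5}; (4,2)→{2,4}; (5,6)→{5,6}. Safe: 3. Place at column 3.
Columns [4, 1, 5, 2, 6, 3], r−c [-3, 1, -2, 2, -1, 3], r+c [5, 3, 8, 6, 11, 9] are all distinct, so no two queens attack.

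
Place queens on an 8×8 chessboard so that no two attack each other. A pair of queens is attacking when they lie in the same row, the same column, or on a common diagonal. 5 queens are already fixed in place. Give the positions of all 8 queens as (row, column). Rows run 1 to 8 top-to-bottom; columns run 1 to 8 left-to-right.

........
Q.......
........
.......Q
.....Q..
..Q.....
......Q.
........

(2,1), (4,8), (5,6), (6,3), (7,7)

Row 1: attacked by (2,1)→{1,2}; (4,8)→{5,8}; (5,6)→{2,6}; (6,3)→{3,8}; (7,7)→{1,7}. Safe: 4. Place at column 4.
Row 3: attacked by (1,4)→{2,4,6}; (2,1)→{1,2}; (4,8)→{7,8}; (5,6)→{4,6,8}; (6,3)→{3,6}; (7,7)→{3,7}. Safe: 5. Place at column 5.
Row 8: attacked by (1,4)→{4}; (2,1)→{1,7}; (3,5)→{5}; (4,8)→{4,8}; (5,6)→{3,6}; (6,3)→{1,3,5}; (7,7)→{6,7,8}. Safe: 2. Place at column 2.
Columns [4, 1, 5, 8, 6, 3, 7, 2], r−c [-3, 1, -2, -4, -1, 3, 0, 6], r+c [5, 3, 8, 12, 11, 9, 14, 10] are all distinct, so no two queens attack.

(1,4) (2,1) (3,5) (4,8) (5,6) (6,3) (7,7) (8,2)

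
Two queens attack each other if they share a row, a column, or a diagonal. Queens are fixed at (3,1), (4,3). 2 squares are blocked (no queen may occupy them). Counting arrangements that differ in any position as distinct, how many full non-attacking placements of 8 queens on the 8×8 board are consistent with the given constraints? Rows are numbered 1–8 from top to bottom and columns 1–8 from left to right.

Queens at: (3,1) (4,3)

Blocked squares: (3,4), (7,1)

Branch on row 1: col 2 → 0; col 4 → 1; col 5 → 1; col 7 → 0; col 8 → 1.
Sum: 0 + 1 + 1 + 0 + 1 = 3.

3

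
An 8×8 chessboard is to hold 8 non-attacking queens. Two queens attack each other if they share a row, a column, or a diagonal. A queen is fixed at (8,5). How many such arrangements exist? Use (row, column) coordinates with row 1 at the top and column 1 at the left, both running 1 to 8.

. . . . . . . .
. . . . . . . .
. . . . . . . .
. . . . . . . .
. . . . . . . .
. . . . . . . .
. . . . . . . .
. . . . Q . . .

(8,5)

Branch on row 1: col 1 → 1; col 2 → 3; col 3 → 4; col 4 → 3; col 6 → 3; col 7 → 3; col 8 → 1.
Sum: 1 + 3 + 4 + 3 + 3 + 3 + 1 = 18.

18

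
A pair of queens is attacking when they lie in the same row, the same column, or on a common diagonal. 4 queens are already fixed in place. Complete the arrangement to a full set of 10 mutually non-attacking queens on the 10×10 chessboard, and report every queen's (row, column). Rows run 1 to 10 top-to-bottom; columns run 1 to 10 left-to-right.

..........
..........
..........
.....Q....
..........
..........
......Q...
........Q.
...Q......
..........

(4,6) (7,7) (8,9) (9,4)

(1,10) (2,5) (3,2) (4,6) (5,1) (6,3) (7,7) (8,9) (9,4) (10,8)

Row 1: attacked by (4,6)→{3,6,9}; (7,7)→{1,7}; (8,9)→{2,9}; (9,4)→{4}. Safe: 5, 8, 10. Place at column 10.
Row 2: attacked by (1,10)→{9,10}; (4,6)→{4,6,8}; (7,7)→{2,7}; (8,9)→{3,9}; (9,4)→{4}. Safe: 1, 5. Place at column 5.
Row 3: attacked by (1,10)→{8,10}; (2,5)→{4,5,6}; (4,6)→{5,6,7}; (7,7)→{3,7}; (8,9)→{4,9}; (9,4)→{4,10}. Safe: 1, 2. Place at column 2.
Row 5: attacked by (1,10)→{6,10}; (2,5)→{2,5,8}; (3,2)→{2,4}; (4,6)→{5,6,7}; (7,7)→{5,7,9}; (8,9)→{6,9}; (9,4)→{4,8}. Safe: 1, 3. Place at column 1.
Row 6: attacked by (1,10)→{5,10}; (2,5)→{1,5,9}; (3,2)→{2,5}; (4,6)→{4,6,8}; (5,1)→{1,2}; (7,7)→{6,7,8}; (8,9)→{7,9}; (9,4)→{1,4,7}. Safe: 3. Place at column 3.
Row 10: attacked by (1,10)→{1,10}; (2,5)→{5}; (3,2)→{2,9}; (4,6)→{6}; (5,1)→{1,6}; (6,3)→{3,7}; (7,7)→{4,7,10}; (8,9)→{7,9}; (9,4)→{3,4,5}. Safe: 8. Place at column 8.
Columns [10, 5, 2, 6, 1, 3, 7, 9, 4, 8], r−c [-9, -3, 1, -2, 4, 3, 0, -1, 5, 2], r+c [11, 7, 5, 10, 6, 9, 14, 17, 13, 18] are all distinct, so no two queens attack.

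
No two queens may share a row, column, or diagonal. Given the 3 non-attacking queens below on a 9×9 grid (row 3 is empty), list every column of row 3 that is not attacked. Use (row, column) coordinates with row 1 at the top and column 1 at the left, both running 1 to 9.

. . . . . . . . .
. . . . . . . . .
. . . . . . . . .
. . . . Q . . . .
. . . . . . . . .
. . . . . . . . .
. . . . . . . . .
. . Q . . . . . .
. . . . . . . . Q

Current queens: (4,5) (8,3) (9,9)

columns 1, 2, 7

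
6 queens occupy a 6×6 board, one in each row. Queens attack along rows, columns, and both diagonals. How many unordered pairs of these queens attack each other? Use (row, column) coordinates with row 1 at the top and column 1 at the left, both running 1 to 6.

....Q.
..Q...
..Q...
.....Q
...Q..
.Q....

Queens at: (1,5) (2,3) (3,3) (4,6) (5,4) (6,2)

Same column: (2,3)–(3,3) (column 3).
Same diagonal: (1,5)–(3,3) (|1−3| = |5−3| = 2).
Total attacking pairs: 2.

2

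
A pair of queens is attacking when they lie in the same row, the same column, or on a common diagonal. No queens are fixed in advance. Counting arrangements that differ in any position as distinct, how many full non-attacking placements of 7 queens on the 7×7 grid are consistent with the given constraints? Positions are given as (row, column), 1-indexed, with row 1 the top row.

Branch on row 1: col 1 → 4; col 2 → 7; col 3 → 6; col 4 → 6; col 5 → 6; col 6 → 7; col 7 → 4.
Sum: 4 + 7 + 6 + 6 + 6 + 7 + 4 = 40.
(This is the classic 7-queens count.)

40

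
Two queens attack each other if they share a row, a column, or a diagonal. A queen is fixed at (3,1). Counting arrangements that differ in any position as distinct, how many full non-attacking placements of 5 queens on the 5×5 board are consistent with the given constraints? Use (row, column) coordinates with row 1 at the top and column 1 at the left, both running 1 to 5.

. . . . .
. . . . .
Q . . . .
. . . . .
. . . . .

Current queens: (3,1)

Branch on row 1: col 2 → 1; col 4 → 0; col 5 → 1.
Sum: 1 + 0 + 1 = 2.

2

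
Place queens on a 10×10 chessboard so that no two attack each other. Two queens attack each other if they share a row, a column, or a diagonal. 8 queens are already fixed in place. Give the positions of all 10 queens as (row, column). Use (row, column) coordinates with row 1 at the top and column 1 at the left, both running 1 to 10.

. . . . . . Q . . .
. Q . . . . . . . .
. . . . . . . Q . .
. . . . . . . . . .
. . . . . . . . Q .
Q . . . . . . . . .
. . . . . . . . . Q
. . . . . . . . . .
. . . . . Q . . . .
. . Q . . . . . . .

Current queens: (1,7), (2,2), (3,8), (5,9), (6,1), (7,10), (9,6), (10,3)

(1,7) (2,2) (3,8) (4,5) (5,9) (6,1) (7,10) (8,4) (9,6) (10,3)

Row 4: attacked by (1,7)→{4,7,10}; (2,2)→{2,4}; (3,8)→{7,8,9}; (5,9)→{8,9,10}; (6,1)→{1,3}; (7,10)→{7,10}; (9,6)→{1,6}; (10,3)→{3,9}. Safe: 5. Place at column 5.
Row 8: attacked by (1,7)→{7}; (2,2)→{2,8}; (3,8)→{3,8}; (4,5)→{1,5,9}; (5,9)→{6,9}; (6,1)→{1,3}; (7,10)→{9,10}; (9,6)→{5,6,7}; (10,3)→{1,3,5}. Safe: 4. Place at column 4.
Columns [7, 2, 8, 5, 9, 1, 10, 4, 6, 3], r−c [-6, 0, -5, -1, -4, 5, -3, 4, 3, 7], r+c [8, 4, 11, 9, 14, 7, 17, 12, 15, 13] are all distinct, so no two queens attack.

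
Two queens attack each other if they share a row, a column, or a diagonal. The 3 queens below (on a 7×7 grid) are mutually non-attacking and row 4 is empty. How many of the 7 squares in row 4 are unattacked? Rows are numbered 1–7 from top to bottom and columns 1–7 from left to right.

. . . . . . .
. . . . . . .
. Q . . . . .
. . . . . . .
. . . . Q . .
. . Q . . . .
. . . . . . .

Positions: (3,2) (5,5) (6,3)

1

(3,2) attacks row 4 at column 2 and diagonals 1, 3.
(5,5) attacks row 4 at column 5 and diagonals 4, 6.
(6,3) attacks row 4 at column 3 and diagonals 1, 5.
Attacked columns: {1, 2, 3, 4, 5, 6}. Safe: {7}.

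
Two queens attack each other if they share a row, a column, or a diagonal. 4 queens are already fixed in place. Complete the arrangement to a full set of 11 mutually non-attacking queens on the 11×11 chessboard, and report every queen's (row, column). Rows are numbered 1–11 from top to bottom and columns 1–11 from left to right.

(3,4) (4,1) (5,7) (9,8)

Row 1: attacked by (3,4)→{2,4,6}; (4,1)→{1,4}; (5,7)→{3,7,11}; (9,8)→{8}. Safe: 5, 9, 10. Place at column 10.
Row 2: attacked by (1,10)→{9,10,11}; (3,4)→{3,4,5}; (4,1)→{1,3}; (5,7)→{4,7,10}; (9,8)→{1,8}. Safe: 2, 6. Place at column 2.
Row 6: attacked by (1,10)→{5,10}; (2,2)→{2,6}; (3,4)→{1,4,7}; (4,1)→{1,3}; (5,7)→{6,7,8}; (9,8)→{5,8,11}. Safe: 9. Place at column 9.
Row 7: attacked by (1,10)→{4,10}; (2,2)→{2,7}; (3,4)→{4,8}; (4,1)→{1,4}; (5,7)→{5,7,9}; (6,9)→{8,9,10}; (9,8)→{6,8,10}. Safe: 3, 11. Place at column 11.
Row 8: attacked by (1,10)→{3,10}; (2,2)→{2,8}; (3,4)→{4,9}; (4,1)→{1,5}; (5,7)→{4,7,10}; (6,9)→{7,9,11}; (7,11)→{10,11}; (9,8)→{7,8,9}. Safe: 6. Place at column 6.
Row 10: attacked by (1,10)→{1,10}; (2,2)→{2,10}; (3,4)→{4,11}; (4,1)→{1,7}; (5,7)→{2,7}; (6,9)→{5,9}; (7,11)→{8,11}; (8,6)→{4,6,8}; (9,8)→{7,8,9}. Safe: 3. Place at column 3.
Row 11: attacked by (1,10)→{10}; (2,2)→{2,11}; (3,4)→{4}; (4,1)→{1,8}; (5,7)→{1,7}; (6,9)→{4,9}; (7,11)→{7,11}; (8,6)→{3,6,9}; (9,8)→{6,8,10}; (10,3)→{2,3,4}. Safe: 5. Place at column 5.
Columns [10, 2, 4, 1, 7, 9, 11, 6, 8, 3, 5], r−c [-9, 0, -1, 3, -2, -3, -4, 2, 1, 7, 6], r+c [11, 4, 7, 5, 12, 15, 18, 14, 17, 13, 16] are all distinct, so no two queens attack.

(1,10) (2,2) (3,4) (4,1) (5,7) (6,9) (7,11) (8,6) (9,8) (10,3) (11,5)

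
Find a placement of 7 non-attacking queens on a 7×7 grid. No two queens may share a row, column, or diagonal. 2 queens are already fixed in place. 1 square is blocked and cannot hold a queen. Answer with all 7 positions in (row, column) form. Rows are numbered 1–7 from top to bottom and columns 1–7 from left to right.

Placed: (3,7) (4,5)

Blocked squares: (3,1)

(1,4) (2,2) (3,7) (4,5) (5,3) (6,1) (7,6)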